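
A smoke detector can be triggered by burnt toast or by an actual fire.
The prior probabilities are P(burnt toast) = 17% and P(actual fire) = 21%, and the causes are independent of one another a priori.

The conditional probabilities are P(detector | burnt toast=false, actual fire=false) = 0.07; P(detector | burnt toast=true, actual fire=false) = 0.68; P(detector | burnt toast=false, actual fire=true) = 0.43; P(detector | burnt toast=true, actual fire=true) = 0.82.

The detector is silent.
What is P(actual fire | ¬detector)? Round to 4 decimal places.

P(actual fire | ¬detector) ≈ 0.1394

P(¬detector) = 0.93×0.83×0.79 + 0.57×0.83×0.21 + 0.32×0.17×0.79 + 0.18×0.17×0.21 = 0.609801 + 0.099351 + 0.042976 + 0.006426 = 0.758554
The actual fire-present share is 0.099351 + 0.006426 = 0.105777.
P(actual fire | ¬detector) = 0.105777 / 0.758554 ≈ 0.1394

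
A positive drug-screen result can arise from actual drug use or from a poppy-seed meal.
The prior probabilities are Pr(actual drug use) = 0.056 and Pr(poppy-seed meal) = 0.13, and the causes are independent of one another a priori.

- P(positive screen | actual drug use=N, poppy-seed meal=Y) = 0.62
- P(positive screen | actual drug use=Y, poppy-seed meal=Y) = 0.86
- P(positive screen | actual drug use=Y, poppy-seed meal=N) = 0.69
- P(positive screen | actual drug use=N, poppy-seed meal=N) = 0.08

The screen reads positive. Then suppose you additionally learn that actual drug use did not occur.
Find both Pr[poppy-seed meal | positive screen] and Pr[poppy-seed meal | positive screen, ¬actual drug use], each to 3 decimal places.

Pr[poppy-seed meal | positive screen] ≈ 0.453; Pr[poppy-seed meal | positive screen, ¬actual drug use] ≈ 0.537

For the numerator, keep only poppy-seed meal=true terms: 0.076086 + 0.006261 = 0.082347
The normalizing constant is 0.08×0.944×0.87 + 0.62×0.944×0.13 + 0.69×0.056×0.87 + 0.86×0.056×0.13 = 0.181666
Posterior = 0.082347 / 0.181666 ≈ 0.453

With the extra evidence:
P(positive screen | ¬actual drug use) = 0.08·0.87 + 0.62·0.13 = 0.069600 + 0.080600 = 0.150200
The poppy-seed meal-present share is 0.62·0.13 = 0.080600.
Hence the posterior is 0.080600/0.150200 ≈ 0.537.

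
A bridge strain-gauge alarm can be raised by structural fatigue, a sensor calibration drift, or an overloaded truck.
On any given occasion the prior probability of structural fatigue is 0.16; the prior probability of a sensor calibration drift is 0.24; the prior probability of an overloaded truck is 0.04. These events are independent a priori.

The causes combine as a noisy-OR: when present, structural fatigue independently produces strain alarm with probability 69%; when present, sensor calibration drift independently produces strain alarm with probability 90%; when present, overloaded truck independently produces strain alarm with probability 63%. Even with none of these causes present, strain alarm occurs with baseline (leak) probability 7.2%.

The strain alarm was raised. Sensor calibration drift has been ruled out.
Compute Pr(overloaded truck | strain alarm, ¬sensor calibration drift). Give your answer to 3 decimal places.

Pr(overloaded truck | strain alarm, ¬sensor calibration drift) ≈ 0.142

Under noisy-OR, P(strain alarm | causes) = 1 − (1−0.072)·∏(1−qᵢ) over the active causes.
Weight on overloaded truck=true, given the evidence: 0.022063 + 0.005719 = 0.027782
Denominator P(strain alarm | ¬sensor calibration drift): 0.072·0.84·0.96 + 0.65664·0.84·0.04 + 0.71232·0.16·0.96 + 0.893558·0.16·0.04 = 0.195255
P(overloaded truck | strain alarm, ¬sensor calibration drift) = 0.027782/0.195255 ≈ 0.142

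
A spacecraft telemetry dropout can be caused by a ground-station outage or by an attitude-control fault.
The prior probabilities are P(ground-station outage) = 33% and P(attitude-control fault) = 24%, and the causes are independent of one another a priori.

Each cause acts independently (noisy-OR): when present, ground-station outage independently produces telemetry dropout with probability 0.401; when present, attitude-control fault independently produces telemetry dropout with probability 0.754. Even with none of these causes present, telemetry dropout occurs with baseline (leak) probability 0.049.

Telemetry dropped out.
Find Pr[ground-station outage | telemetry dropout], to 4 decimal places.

Pr[ground-station outage | telemetry dropout] ≈ 0.5430

Under noisy-OR, P(telemetry dropout | causes) = 1 − (1−0.049)·∏(1−qᵢ) over the active causes.
Sum P(telemetry dropout|·) weighted by the priors over the 4 (ground-station outage, attitude-control fault) configurations:
  P(telemetry dropout) = 0.049·0.67·0.76 + 0.766054·0.67·0.24 + 0.430351·0.33·0.76 + 0.859866·0.33·0.24
        = 0.024951 + 0.123181 + 0.107932 + 0.068101 = 0.324165
Keeping only the ground-station outage-present terms gives 0.176033, so
  P(ground-station outage | telemetry dropout) = 0.176033 / 0.324165 ≈ 0.5430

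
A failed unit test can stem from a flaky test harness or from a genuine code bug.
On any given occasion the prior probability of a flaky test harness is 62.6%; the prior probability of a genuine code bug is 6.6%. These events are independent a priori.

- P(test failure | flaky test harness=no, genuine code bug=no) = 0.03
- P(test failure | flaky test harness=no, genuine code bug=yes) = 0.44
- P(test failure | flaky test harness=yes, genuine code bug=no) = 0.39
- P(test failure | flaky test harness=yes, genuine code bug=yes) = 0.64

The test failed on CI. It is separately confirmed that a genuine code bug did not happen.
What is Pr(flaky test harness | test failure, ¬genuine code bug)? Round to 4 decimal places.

Pr(flaky test harness | test failure, ¬genuine code bug) ≈ 0.9561

Sum P(test failure|·) weighted by the priors over both values of flaky test harness:
  P(test failure | ¬genuine code bug) = 0.03*0.374 + 0.39*0.626
        = 0.011220 + 0.244140 = 0.255360
The terms with flaky test harness present sum to 0.244140, so
  P(flaky test harness | test failure, ¬genuine code bug) = 0.244140 / 0.255360 ≈ 0.9561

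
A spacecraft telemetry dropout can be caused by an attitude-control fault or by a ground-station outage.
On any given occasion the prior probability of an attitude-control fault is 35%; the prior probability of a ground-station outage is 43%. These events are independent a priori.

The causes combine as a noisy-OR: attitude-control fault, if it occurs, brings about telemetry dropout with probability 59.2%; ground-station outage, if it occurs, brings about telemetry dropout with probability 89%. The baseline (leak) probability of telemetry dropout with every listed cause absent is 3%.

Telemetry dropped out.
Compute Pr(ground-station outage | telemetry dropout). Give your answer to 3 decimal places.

Under noisy-OR, P(telemetry dropout | causes) = 1 − (1−0.03)·∏(1−qᵢ) over the active causes.
Sum P(telemetry dropout|·) weighted by the priors over the 4 (attitude-control fault, ground-station outage) configurations:
  P(telemetry dropout) = 0.03×0.65×0.57 + 0.8933×0.65×0.43 + 0.60424×0.35×0.57 + 0.956466×0.35×0.43
        = 0.011115 + 0.249677 + 0.120546 + 0.143948 = 0.525286
Configurations with ground-station outage contribute 0.393625, so
  P(ground-station outage | telemetry dropout) = 0.393625 / 0.525286 ≈ 0.749

Pr(ground-station outage | telemetry dropout) ≈ 0.749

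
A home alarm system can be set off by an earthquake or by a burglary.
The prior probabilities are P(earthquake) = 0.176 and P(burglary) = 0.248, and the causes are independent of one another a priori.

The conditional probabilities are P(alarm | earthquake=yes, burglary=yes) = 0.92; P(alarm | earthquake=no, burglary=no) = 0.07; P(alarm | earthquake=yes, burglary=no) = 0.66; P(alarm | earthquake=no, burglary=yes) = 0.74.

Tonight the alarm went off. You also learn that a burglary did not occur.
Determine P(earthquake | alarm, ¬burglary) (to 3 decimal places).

P(earthquake | alarm, ¬burglary) ≈ 0.668

P(alarm | ¬burglary) = 0.07*0.824 + 0.66*0.176 = 0.057680 + 0.116160 = 0.173840
The earthquake-present share is 0.66*0.176 = 0.116160.
Hence the posterior is 0.116160/0.173840 ≈ 0.668.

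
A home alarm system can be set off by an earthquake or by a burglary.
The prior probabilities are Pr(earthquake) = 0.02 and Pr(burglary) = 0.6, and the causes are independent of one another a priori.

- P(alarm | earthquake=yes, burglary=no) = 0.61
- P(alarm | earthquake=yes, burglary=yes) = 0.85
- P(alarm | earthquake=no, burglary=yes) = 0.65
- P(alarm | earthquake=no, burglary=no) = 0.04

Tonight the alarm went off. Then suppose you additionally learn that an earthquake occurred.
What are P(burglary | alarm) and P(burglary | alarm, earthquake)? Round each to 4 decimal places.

P(burglary | alarm) ≈ 0.9502; P(burglary | alarm, earthquake) ≈ 0.6764

P(alarm) = 0.04×0.98×0.4 + 0.65×0.98×0.6 + 0.61×0.02×0.4 + 0.85×0.02×0.6 = 0.015680 + 0.382200 + 0.004880 + 0.010200 = 0.412960
Restricting to configurations with burglary present: 0.382200 + 0.010200 = 0.392400.
Hence the posterior is 0.392400/0.412960 ≈ 0.9502.

With the extra evidence:
P(alarm | earthquake) = 0.61·0.4 + 0.85·0.6 = 0.244000 + 0.510000 = 0.754000
Of this, 0.510000 comes from 0.85·0.6 (the burglary=true cases).
Hence the posterior is 0.510000/0.754000 ≈ 0.6764.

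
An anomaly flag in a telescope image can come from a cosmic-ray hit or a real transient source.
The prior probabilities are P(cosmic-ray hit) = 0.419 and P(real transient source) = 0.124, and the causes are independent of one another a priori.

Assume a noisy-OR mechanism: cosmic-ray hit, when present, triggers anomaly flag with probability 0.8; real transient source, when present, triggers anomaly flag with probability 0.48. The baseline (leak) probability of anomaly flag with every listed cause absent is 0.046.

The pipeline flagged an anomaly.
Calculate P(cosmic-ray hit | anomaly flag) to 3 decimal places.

Under noisy-OR, P(anomaly flag | causes) = 1 − (1−0.046)·∏(1−qᵢ) over the active causes.
Weight on cosmic-ray hit=true, given the evidence: 0.297012 + 0.046801 = 0.343813
Denominator P(anomaly flag): 0.046·0.581·0.876 + 0.50392·0.581·0.124 + 0.8092·0.419·0.876 + 0.900784·0.419·0.124 = 0.403529
P(cosmic-ray hit | anomaly flag) = 0.343813/0.403529 ≈ 0.852

P(cosmic-ray hit | anomaly flag) ≈ 0.852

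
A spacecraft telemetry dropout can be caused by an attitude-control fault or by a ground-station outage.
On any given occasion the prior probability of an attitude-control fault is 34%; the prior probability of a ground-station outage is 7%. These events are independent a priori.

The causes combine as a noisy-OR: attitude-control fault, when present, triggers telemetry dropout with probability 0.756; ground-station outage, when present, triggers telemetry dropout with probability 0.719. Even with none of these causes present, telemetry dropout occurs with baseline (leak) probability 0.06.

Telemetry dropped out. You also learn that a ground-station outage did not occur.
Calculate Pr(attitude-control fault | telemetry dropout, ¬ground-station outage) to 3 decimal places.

Pr(attitude-control fault | telemetry dropout, ¬ground-station outage) ≈ 0.869

Under noisy-OR, P(telemetry dropout | causes) = 1 − (1−0.06)·∏(1−qᵢ) over the active causes.
P(telemetry dropout | ¬ground-station outage) = 0.06·0.66 + 0.77064·0.34 = 0.039600 + 0.262018 = 0.301618
Of this, 0.262018 comes from 0.77064·0.34 (the attitude-control fault=true cases).
So P(attitude-control fault | telemetry dropout, ¬ground-station outage) = 0.262018/0.301618 ≈ 0.869.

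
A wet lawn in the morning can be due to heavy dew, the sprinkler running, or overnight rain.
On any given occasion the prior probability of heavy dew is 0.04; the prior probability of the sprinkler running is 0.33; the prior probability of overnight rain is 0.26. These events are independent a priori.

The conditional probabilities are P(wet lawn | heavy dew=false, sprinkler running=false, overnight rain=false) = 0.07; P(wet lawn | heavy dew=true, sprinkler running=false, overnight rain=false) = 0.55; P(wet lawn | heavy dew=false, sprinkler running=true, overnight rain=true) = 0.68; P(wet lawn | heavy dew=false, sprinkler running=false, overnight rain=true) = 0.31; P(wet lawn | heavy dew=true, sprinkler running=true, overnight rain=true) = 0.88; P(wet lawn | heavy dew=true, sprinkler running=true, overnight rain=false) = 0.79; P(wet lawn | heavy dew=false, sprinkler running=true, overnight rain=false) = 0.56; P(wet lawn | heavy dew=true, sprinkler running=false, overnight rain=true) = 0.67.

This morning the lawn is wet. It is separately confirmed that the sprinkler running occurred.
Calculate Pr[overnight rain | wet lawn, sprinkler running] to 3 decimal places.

Pr[overnight rain | wet lawn, sprinkler running] ≈ 0.298

Weight on overnight rain=true, given the evidence: 0.169728 + 0.009152 = 0.178880
Denominator P(wet lawn | sprinkler running): 0.56·0.96·0.74 + 0.68·0.96·0.26 + 0.79·0.04·0.74 + 0.88·0.04·0.26 = 0.600088
Posterior = 0.178880 / 0.600088 ≈ 0.298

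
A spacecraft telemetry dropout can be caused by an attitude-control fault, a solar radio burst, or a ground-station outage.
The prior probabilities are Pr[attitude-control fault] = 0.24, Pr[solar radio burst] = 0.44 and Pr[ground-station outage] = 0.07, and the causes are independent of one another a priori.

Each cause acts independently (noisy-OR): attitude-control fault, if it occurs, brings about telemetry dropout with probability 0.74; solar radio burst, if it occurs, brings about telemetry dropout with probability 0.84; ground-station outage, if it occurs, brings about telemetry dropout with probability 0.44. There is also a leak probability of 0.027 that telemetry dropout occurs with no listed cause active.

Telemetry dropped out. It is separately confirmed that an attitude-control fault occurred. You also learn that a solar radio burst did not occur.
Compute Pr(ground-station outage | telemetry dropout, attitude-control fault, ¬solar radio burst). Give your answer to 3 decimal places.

Under noisy-OR, P(telemetry dropout | causes) = 1 − (1−0.027)·∏(1−qᵢ) over the active causes.
P(telemetry dropout | attitude-control fault, ¬solar radio burst) = 0.74702·0.93 + 0.858331·0.07 = 0.694729 + 0.060083 = 0.754812
Restricting to configurations with ground-station outage present: 0.858331·0.07 = 0.060083.
Hence the posterior is 0.060083/0.754812 ≈ 0.080.

Pr(ground-station outage | telemetry dropout, attitude-control fault, ¬solar radio burst) ≈ 0.080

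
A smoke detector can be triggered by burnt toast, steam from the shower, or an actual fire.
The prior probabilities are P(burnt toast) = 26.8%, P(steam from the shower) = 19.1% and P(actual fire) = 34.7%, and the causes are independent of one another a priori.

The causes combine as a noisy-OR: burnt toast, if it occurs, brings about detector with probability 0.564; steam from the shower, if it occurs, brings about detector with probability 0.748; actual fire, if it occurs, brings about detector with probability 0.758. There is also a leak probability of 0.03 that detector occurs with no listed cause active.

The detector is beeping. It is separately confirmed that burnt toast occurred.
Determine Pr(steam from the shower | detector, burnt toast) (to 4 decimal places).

Pr(steam from the shower | detector, burnt toast) ≈ 0.2402

Under noisy-OR, P(detector | causes) = 1 − (1−0.03)·∏(1−qᵢ) over the active causes.
P(detector | burnt toast) = 0.57708×0.809×0.653 + 0.897653×0.809×0.347 + 0.893424×0.191×0.653 + 0.974209×0.191×0.347 = 0.304858 + 0.251992 + 0.111431 + 0.064568 = 0.732849
Of this, 0.175999 comes from 0.111431 + 0.064568 (the steam from the shower=true cases).
Hence the posterior is 0.175999/0.732849 ≈ 0.2402.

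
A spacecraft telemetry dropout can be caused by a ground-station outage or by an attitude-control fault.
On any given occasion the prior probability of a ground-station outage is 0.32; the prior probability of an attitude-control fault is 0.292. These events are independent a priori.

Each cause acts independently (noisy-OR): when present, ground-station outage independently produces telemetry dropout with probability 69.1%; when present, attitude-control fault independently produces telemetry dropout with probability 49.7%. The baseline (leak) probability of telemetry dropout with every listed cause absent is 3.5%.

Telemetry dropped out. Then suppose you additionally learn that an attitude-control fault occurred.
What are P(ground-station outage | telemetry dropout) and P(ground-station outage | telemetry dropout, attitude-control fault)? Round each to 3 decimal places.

Under noisy-OR, P(telemetry dropout | causes) = 1 − (1−0.035)·∏(1−qᵢ) over the active causes.
By total probability over the 4 (ground-station outage, attitude-control fault) configurations:
  P(telemetry dropout) = 0.035*0.68*0.708 + 0.514605*0.68*0.292 + 0.701815*0.32*0.708 + 0.850013*0.32*0.292
        = 0.016850 + 0.102180 + 0.159003 + 0.079425 = 0.357458
Keeping only the ground-station outage-present terms gives 0.238428, so
  P(ground-station outage | telemetry dropout) = 0.238428 / 0.357458 ≈ 0.667

Now also conditioning on attitude-control fault=true:
P(telemetry dropout | attitude-control fault) = 0.514605×0.68 + 0.850013×0.32 = 0.349931 + 0.272004 = 0.621935
Restricting to configurations with ground-station outage present: 0.850013×0.32 = 0.272004.
So P(ground-station outage | telemetry dropout, attitude-control fault) = 0.272004/0.621935 ≈ 0.437.

P(ground-station outage | telemetry dropout) ≈ 0.667; P(ground-station outage | telemetry dropout, attitude-control fault) ≈ 0.437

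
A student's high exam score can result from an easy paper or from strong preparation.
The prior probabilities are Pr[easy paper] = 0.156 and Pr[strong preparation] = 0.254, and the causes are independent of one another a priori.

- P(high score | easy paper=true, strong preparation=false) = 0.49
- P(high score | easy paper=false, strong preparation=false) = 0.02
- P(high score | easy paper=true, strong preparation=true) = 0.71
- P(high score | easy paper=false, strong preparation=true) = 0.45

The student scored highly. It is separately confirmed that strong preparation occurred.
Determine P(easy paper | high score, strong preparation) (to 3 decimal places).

P(easy paper | high score, strong preparation) ≈ 0.226

Numerator (weight on configurations with easy paper): 0.71·0.156 = 0.110760
Normalizer over all consistent configurations: 0.45·0.844 + 0.71·0.156 = 0.490560
P(easy paper | high score, strong preparation) = 0.110760/0.490560 ≈ 0.226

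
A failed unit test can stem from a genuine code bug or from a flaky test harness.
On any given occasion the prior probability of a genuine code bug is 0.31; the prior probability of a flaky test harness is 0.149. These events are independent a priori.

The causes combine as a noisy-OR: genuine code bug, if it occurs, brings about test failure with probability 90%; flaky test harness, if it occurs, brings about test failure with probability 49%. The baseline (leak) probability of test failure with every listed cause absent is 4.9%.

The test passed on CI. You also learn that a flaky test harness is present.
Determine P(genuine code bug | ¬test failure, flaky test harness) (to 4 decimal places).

P(genuine code bug | ¬test failure, flaky test harness) ≈ 0.0430

Under noisy-OR, P(test failure | causes) = 1 − (1−0.049)·∏(1−qᵢ) over the active causes.
Weight on genuine code bug=true, given the evidence: 0.048501*0.31 = 0.015035
The normalizing constant is 0.48501*0.69 + 0.048501*0.31 = 0.349692
P(genuine code bug | ¬test failure, flaky test harness) = 0.015035/0.349692 ≈ 0.0430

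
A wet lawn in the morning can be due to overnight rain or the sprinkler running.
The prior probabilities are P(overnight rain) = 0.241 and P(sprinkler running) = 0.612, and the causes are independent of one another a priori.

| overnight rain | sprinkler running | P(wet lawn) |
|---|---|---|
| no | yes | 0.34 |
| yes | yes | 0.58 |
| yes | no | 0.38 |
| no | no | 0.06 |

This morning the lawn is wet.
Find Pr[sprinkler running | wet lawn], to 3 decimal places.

By total probability over the 4 (overnight rain, sprinkler running) configurations:
  P(wet lawn) = 0.06×0.759×0.388 + 0.34×0.759×0.612 + 0.38×0.241×0.388 + 0.58×0.241×0.612
        = 0.017670 + 0.157933 + 0.035533 + 0.085545 = 0.296681
Configurations with sprinkler running contribute 0.243478, so
  P(sprinkler running | wet lawn) = 0.243478 / 0.296681 ≈ 0.821

Pr[sprinkler running | wet lawn] ≈ 0.821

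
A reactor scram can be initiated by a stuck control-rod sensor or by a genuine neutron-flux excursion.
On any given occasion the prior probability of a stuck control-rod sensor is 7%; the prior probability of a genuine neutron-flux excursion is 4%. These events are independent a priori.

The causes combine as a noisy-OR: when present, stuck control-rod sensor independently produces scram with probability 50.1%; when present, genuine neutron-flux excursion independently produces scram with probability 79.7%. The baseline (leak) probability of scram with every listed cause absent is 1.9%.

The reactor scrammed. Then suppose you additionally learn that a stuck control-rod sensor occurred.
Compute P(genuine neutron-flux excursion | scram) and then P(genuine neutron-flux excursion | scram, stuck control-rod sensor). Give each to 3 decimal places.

P(genuine neutron-flux excursion | scram) ≈ 0.387; P(genuine neutron-flux excursion | scram, stuck control-rod sensor) ≈ 0.068

Under noisy-OR, P(scram | causes) = 1 − (1−0.019)·∏(1−qᵢ) over the active causes.
Sum P(scram|·) weighted by the priors over the 4 (stuck control-rod sensor, genuine neutron-flux excursion) configurations:
  P(scram) = 0.019*0.93*0.96 + 0.800857*0.93*0.04 + 0.510481*0.07*0.96 + 0.900628*0.07*0.04
        = 0.016963 + 0.029792 + 0.034304 + 0.002522 = 0.083581
Configurations with genuine neutron-flux excursion contribute 0.032314, so
  P(genuine neutron-flux excursion | scram) = 0.032314 / 0.083581 ≈ 0.387

With the extra evidence:
Sum P(scram|·) weighted by the priors over both values of genuine neutron-flux excursion:
  P(scram | stuck control-rod sensor) = 0.510481*0.96 + 0.900628*0.04
        = 0.490062 + 0.036025 = 0.526087
The terms with genuine neutron-flux excursion present sum to 0.036025, so
  P(genuine neutron-flux excursion | scram, stuck control-rod sensor) = 0.036025 / 0.526087 ≈ 0.068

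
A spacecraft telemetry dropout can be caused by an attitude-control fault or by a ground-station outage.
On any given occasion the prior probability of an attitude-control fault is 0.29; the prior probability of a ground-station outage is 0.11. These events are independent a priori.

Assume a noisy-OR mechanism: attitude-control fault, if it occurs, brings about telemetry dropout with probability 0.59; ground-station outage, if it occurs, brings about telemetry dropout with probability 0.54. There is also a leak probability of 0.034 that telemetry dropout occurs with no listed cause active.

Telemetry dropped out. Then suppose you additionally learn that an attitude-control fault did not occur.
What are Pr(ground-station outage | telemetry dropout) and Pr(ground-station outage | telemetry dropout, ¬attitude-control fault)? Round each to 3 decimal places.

Under noisy-OR, P(telemetry dropout | causes) = 1 − (1−0.034)·∏(1−qᵢ) over the active causes.
Numerator (weight on configurations with ground-station outage): 0.043395 + 0.026088 = 0.069483
Denominator P(telemetry dropout): 0.034×0.71×0.89 + 0.55564×0.71×0.11 + 0.60394×0.29×0.89 + 0.817812×0.29×0.11 = 0.246845
P(ground-station outage | telemetry dropout) = 0.069483/0.246845 ≈ 0.281

Now also conditioning on attitude-control fault≠true:
Enumerate both values of ground-station outage and weight by the priors:
  P(telemetry dropout | ¬attitude-control fault) = 0.034×0.89 + 0.55564×0.11
        = 0.030260 + 0.061120 = 0.091380
The terms with ground-station outage present sum to 0.061120, so
  P(ground-station outage | telemetry dropout, ¬attitude-control fault) = 0.061120 / 0.091380 ≈ 0.669
With attitude-control fault excluded, ground-station outage must carry more of the explanatory weight for the telemetry dropout.

Pr(ground-station outage | telemetry dropout) ≈ 0.281; Pr(ground-station outage | telemetry dropout, ¬attitude-control fault) ≈ 0.669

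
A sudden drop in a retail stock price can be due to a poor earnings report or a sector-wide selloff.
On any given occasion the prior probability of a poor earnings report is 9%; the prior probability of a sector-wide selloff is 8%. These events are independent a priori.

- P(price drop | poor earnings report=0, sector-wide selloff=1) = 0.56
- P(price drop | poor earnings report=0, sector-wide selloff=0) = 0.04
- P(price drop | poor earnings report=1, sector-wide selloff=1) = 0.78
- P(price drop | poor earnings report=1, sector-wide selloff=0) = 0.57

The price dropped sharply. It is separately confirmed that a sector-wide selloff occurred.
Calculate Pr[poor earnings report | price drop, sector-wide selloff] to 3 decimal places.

Pr[poor earnings report | price drop, sector-wide selloff] ≈ 0.121

Enumerate both values of poor earnings report and weight by the priors:
  P(price drop | sector-wide selloff) = 0.56*0.91 + 0.78*0.09
        = 0.509600 + 0.070200 = 0.579800
Configurations with poor earnings report contribute 0.070200, so
  P(poor earnings report | price drop, sector-wide selloff) = 0.070200 / 0.579800 ≈ 0.121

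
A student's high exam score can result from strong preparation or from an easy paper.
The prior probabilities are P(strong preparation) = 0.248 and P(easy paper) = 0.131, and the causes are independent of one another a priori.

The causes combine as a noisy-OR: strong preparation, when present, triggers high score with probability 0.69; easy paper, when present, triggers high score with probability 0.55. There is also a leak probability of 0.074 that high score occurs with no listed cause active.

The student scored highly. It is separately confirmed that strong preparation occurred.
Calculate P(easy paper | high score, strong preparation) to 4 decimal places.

P(easy paper | high score, strong preparation) ≈ 0.1555

Under noisy-OR, P(high score | causes) = 1 − (1−0.074)·∏(1−qᵢ) over the active causes.
P(high score | strong preparation) = 0.71294·0.869 + 0.870823·0.131 = 0.619545 + 0.114078 = 0.733623
Restricting to configurations with easy paper present: 0.870823·0.131 = 0.114078.
P(easy paper | high score, strong preparation) = 0.114078 / 0.733623 ≈ 0.1555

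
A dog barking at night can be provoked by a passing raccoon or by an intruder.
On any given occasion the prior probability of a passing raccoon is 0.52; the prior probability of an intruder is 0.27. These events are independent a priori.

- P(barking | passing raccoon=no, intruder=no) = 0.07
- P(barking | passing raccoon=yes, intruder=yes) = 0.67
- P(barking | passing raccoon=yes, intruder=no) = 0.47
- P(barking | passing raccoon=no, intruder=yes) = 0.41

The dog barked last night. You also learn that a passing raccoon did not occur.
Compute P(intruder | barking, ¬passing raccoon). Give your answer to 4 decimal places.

P(barking | ¬passing raccoon) = 0.07*0.73 + 0.41*0.27 = 0.051100 + 0.110700 = 0.161800
Restricting to configurations with intruder present: 0.41*0.27 = 0.110700.
Hence the posterior is 0.110700/0.161800 ≈ 0.6842.

P(intruder | barking, ¬passing raccoon) ≈ 0.6842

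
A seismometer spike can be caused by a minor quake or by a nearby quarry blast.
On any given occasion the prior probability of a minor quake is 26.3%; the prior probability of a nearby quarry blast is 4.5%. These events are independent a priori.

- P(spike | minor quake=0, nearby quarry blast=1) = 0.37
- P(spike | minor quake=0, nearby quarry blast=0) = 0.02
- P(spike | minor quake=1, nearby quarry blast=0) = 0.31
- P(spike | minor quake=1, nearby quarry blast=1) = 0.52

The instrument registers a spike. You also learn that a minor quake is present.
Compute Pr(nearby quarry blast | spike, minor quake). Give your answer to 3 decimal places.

Pr(nearby quarry blast | spike, minor quake) ≈ 0.073

Weight on nearby quarry blast=true, given the evidence: 0.52·0.045 = 0.023400
The normalizing constant is 0.31·0.955 + 0.52·0.045 = 0.319450
Posterior = 0.023400 / 0.319450 ≈ 0.073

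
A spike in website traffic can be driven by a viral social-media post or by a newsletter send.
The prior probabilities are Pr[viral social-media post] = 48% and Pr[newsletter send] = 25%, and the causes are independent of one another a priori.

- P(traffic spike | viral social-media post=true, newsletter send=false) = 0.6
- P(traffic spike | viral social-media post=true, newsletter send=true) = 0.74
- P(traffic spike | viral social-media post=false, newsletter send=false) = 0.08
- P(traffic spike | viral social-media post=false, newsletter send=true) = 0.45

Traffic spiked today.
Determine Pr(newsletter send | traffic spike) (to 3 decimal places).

Pr(newsletter send | traffic spike) ≈ 0.373

P(traffic spike) = 0.08×0.52×0.75 + 0.45×0.52×0.25 + 0.6×0.48×0.75 + 0.74×0.48×0.25 = 0.031200 + 0.058500 + 0.216000 + 0.088800 = 0.394500
Of this, 0.147300 comes from 0.058500 + 0.088800 (the newsletter send=true cases).
So P(newsletter send | traffic spike) = 0.147300/0.394500 ≈ 0.373.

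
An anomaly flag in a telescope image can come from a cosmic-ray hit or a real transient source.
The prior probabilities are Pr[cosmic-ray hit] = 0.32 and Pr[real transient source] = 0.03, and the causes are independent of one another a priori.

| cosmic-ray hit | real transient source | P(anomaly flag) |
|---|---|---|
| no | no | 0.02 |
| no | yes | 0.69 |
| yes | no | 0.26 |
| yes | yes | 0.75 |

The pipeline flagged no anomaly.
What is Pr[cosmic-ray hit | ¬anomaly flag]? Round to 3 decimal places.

Pr[cosmic-ray hit | ¬anomaly flag] ≈ 0.262

Numerator (weight on configurations with cosmic-ray hit): 0.229696 + 0.002400 = 0.232096
Normalizer over all consistent configurations: 0.98·0.68·0.97 + 0.31·0.68·0.03 + 0.74·0.32·0.97 + 0.25·0.32·0.03 = 0.884828
P(cosmic-ray hit | ¬anomaly flag) = 0.232096/0.884828 ≈ 0.262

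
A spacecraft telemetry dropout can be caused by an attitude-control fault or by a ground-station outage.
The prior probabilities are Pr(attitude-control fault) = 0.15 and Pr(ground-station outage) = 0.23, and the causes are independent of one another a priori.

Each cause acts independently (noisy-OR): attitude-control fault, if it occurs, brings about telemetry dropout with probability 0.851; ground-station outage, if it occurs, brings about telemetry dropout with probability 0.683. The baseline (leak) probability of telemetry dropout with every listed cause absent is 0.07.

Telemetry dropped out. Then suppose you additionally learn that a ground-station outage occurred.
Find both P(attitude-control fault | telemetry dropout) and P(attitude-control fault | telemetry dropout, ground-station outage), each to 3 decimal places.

P(attitude-control fault | telemetry dropout) ≈ 0.419; P(attitude-control fault | telemetry dropout, ground-station outage) ≈ 0.193

Under noisy-OR, P(telemetry dropout | causes) = 1 − (1−0.07)·∏(1−qᵢ) over the active causes.
Numerator (weight on configurations with attitude-control fault): 0.099495 + 0.032985 = 0.132480
The normalizing constant is 0.07×0.85×0.77 + 0.70519×0.85×0.23 + 0.86143×0.15×0.77 + 0.956073×0.15×0.23 = 0.316160
Posterior = 0.132480 / 0.316160 ≈ 0.419

Now also conditioning on ground-station outage=true:
For the numerator, keep only attitude-control fault=true terms: 0.956073×0.15 = 0.143411
The normalizing constant is 0.70519×0.85 + 0.956073×0.15 = 0.742822
P(attitude-control fault | telemetry dropout, ground-station outage) = 0.143411/0.742822 ≈ 0.193
— ground-station outage explains away the evidence for attitude-control fault.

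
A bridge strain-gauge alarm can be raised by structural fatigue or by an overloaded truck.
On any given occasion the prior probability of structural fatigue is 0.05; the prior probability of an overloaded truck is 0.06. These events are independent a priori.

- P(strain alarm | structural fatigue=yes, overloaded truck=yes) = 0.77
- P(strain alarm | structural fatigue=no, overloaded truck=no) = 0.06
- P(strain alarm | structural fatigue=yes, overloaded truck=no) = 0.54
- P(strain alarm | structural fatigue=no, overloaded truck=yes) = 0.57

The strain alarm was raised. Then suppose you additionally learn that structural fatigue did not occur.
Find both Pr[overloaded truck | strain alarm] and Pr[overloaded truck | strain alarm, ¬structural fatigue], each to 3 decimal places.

Weight on overloaded truck=true, given the evidence: 0.032490 + 0.002310 = 0.034800
Normalizer over all consistent configurations: 0.06×0.95×0.94 + 0.57×0.95×0.06 + 0.54×0.05×0.94 + 0.77×0.05×0.06 = 0.113760
P(overloaded truck | strain alarm) = 0.034800/0.113760 ≈ 0.306

Now condition on the additional information:
Weight on overloaded truck=true, given the evidence: 0.57*0.06 = 0.034200
The normalizing constant is 0.06*0.94 + 0.57*0.06 = 0.090600
P(overloaded truck | strain alarm, ¬structural fatigue) = 0.034200/0.090600 ≈ 0.377
Ruling out structural fatigue raises the posterior on overloaded truck — the flip side of explaining away.

Pr[overloaded truck | strain alarm] ≈ 0.306; Pr[overloaded truck | strain alarm, ¬structural fatigue] ≈ 0.377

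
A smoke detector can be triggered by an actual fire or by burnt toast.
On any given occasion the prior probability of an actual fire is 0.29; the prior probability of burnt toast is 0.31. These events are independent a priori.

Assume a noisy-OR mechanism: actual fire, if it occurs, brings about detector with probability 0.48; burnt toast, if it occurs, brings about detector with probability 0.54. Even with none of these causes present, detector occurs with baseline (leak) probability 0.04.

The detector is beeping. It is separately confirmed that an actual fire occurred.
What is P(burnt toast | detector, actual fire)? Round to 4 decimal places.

P(burnt toast | detector, actual fire) ≈ 0.4087

Under noisy-OR, P(detector | causes) = 1 − (1−0.04)·∏(1−qᵢ) over the active causes.
For the numerator, keep only burnt toast=true terms: 0.770368*0.31 = 0.238814
Denominator P(detector | actual fire): 0.5008*0.69 + 0.770368*0.31 = 0.584366
Posterior = 0.238814 / 0.584366 ≈ 0.4087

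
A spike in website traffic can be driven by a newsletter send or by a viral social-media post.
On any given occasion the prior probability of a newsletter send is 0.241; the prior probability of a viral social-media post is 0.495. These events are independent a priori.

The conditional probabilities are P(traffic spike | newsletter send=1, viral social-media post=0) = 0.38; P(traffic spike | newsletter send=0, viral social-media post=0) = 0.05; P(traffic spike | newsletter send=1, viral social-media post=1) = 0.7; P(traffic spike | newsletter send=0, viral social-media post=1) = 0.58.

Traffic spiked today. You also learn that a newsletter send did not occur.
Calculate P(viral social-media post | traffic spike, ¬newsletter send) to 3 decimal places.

For the numerator, keep only viral social-media post=true terms: 0.58*0.495 = 0.287100
The normalizing constant is 0.05*0.505 + 0.58*0.495 = 0.312350
Posterior = 0.287100 / 0.312350 ≈ 0.919

P(viral social-media post | traffic spike, ¬newsletter send) ≈ 0.919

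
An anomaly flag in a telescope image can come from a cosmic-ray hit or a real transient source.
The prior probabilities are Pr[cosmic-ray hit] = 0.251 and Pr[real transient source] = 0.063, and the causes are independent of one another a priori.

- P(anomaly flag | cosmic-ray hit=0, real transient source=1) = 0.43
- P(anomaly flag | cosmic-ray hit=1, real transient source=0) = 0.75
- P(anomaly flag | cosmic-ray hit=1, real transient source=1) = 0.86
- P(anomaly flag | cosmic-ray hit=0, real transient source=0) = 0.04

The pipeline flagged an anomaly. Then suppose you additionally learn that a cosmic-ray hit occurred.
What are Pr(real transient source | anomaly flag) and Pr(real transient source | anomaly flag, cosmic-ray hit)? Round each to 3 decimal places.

Pr(real transient source | anomaly flag) ≈ 0.142; Pr(real transient source | anomaly flag, cosmic-ray hit) ≈ 0.072

For the numerator, keep only real transient source=true terms: 0.020290 + 0.013599 = 0.033889
Normalizer over all consistent configurations: 0.04×0.749×0.937 + 0.43×0.749×0.063 + 0.75×0.251×0.937 + 0.86×0.251×0.063 = 0.238352
P(real transient source | anomaly flag) = 0.033889/0.238352 ≈ 0.142

Now condition on the additional information:
Sum P(anomaly flag|·) weighted by the priors over both values of real transient source:
  P(anomaly flag | cosmic-ray hit) = 0.75·0.937 + 0.86·0.063
        = 0.702750 + 0.054180 = 0.756930
The terms with real transient source present sum to 0.054180, so
  P(real transient source | anomaly flag, cosmic-ray hit) = 0.054180 / 0.756930 ≈ 0.072
Conditioning on cosmic-ray hit lowers the posterior on real transient source: the classic explaining-away effect in a common-effect structure.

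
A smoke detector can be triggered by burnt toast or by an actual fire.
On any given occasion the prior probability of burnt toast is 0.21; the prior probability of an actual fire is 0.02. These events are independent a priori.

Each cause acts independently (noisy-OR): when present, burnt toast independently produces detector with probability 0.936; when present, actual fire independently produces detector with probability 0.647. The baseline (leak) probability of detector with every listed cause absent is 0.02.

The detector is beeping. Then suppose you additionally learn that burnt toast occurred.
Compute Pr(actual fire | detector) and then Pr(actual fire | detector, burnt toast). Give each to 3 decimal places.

Pr(actual fire | detector) ≈ 0.065; Pr(actual fire | detector, burnt toast) ≈ 0.021

Under noisy-OR, P(detector | causes) = 1 − (1−0.02)·∏(1−qᵢ) over the active causes.
By total probability over the 4 (burnt toast, actual fire) configurations:
  P(detector) = 0.02·0.79·0.98 + 0.65406·0.79·0.02 + 0.93728·0.21·0.98 + 0.97786·0.21·0.02
        = 0.015484 + 0.010334 + 0.192892 + 0.004107 = 0.222817
Configurations with actual fire contribute 0.014441, so
  P(actual fire | detector) = 0.014441 / 0.222817 ≈ 0.065

With the extra evidence:
P(detector | burnt toast) = 0.93728×0.98 + 0.97786×0.02 = 0.918534 + 0.019557 = 0.938091
Of this, 0.019557 comes from 0.97786×0.02 (the actual fire=true cases).
So P(actual fire | detector, burnt toast) = 0.019557/0.938091 ≈ 0.021.
— burnt toast explains away the evidence for actual fire.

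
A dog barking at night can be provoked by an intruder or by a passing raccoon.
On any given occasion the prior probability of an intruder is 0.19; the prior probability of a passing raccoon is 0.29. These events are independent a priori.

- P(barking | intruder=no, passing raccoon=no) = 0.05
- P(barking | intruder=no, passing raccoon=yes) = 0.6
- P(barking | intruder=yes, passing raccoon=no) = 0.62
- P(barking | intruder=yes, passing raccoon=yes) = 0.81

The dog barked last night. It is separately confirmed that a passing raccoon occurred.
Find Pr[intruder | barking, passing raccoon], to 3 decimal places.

P(barking | passing raccoon) = 0.6·0.81 + 0.81·0.19 = 0.486000 + 0.153900 = 0.639900
Of this, 0.153900 comes from 0.81·0.19 (the intruder=true cases).
P(intruder | barking, passing raccoon) = 0.153900 / 0.639900 ≈ 0.241

Pr[intruder | barking, passing raccoon] ≈ 0.241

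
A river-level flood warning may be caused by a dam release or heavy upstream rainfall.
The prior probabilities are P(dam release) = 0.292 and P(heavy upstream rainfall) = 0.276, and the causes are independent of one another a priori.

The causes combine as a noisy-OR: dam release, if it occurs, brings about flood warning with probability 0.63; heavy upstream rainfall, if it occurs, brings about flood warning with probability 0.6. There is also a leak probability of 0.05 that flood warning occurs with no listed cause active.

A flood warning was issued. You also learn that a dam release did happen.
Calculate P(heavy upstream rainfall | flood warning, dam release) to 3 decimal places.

Under noisy-OR, P(flood warning | causes) = 1 − (1−0.05)·∏(1−qᵢ) over the active causes.
Weight on heavy upstream rainfall=true, given the evidence: 0.8594·0.276 = 0.237194
Normalizer over all consistent configurations: 0.6485·0.724 + 0.8594·0.276 = 0.706708
Posterior = 0.237194 / 0.706708 ≈ 0.336

P(heavy upstream rainfall | flood warning, dam release) ≈ 0.336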